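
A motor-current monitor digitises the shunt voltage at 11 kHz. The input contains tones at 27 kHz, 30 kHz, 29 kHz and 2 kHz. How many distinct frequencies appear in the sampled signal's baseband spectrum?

4

fs/2 = 5.5 kHz.
27 kHz mod fs = 5 kHz.
5 kHz ≤ fs/2 = 5.5 kHz, appears at 5 kHz.
30 kHz mod fs = 8 kHz.
8 kHz > fs/2 = 5.5 kHz, folds to fs − 8 kHz = 3 kHz.
29 kHz mod fs = 7 kHz.
7 kHz > fs/2 = 5.5 kHz, folds to fs − 7 kHz = 4 kHz.
2 kHz ≤ fs/2 = 5.5 kHz, passes unchanged.
Distinct values: {2 kHz, 3 kHz, 4 kHz, 5 kHz} → 4.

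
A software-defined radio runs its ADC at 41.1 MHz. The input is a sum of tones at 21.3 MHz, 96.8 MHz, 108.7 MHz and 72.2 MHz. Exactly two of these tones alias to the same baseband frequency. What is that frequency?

fs/2 = 20.55 MHz.
21.3 MHz > fs/2 = 20.55 MHz, folds to fs − 21.3 MHz = 19.8 MHz.
96.8 MHz mod fs = 14.6 MHz.
14.6 MHz ≤ fs/2 = 20.55 MHz, appears at 14.6 MHz.
108.7 MHz mod fs = 26.5 MHz.
26.5 MHz > fs/2 = 20.55 MHz, folds to fs − 26.5 MHz = 14.6 MHz.
72.2 MHz mod fs = 31.1 MHz.
31.1 MHz > fs/2 = 20.55 MHz, folds to fs − 31.1 MHz = 10 MHz.
96.8 MHz and 108.7 MHz both map to 14.6 MHz.

14.6 MHz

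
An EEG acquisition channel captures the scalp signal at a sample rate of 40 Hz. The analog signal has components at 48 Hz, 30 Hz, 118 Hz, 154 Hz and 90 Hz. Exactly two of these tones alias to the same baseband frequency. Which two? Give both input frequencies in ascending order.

30 Hz, 90 Hz

fs/2 = 20 Hz.
48 Hz mod fs = 8 Hz.
8 Hz ≤ fs/2 = 20 Hz, appears at 8 Hz.
30 Hz > fs/2 = 20 Hz, folds to fs − 30 Hz = 10 Hz.
118 Hz mod fs = 38 Hz.
38 Hz > fs/2 = 20 Hz, folds to fs − 38 Hz = 2 Hz.
154 Hz mod fs = 34 Hz.
34 Hz > fs/2 = 20 Hz, folds to fs − 34 Hz = 6 Hz.
90 Hz mod fs = 10 Hz.
10 Hz ≤ fs/2 = 20 Hz, appears at 10 Hz.
30 Hz and 90 Hz both map to 10 Hz.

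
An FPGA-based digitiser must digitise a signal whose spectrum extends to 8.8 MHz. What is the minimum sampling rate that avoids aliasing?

17.6 MHz

Nyquist rate = 2 × 8.8 MHz = 17.6 MHz.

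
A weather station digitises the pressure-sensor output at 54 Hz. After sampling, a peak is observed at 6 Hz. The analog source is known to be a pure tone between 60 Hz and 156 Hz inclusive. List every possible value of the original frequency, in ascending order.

60 Hz, 102 Hz, 114 Hz, 156 Hz

Frequencies that alias to 6 Hz are k·fs ± 6 Hz for integer k ≥ 0.
k=0: 6 Hz.
k=1: 48 Hz, 60 Hz.
k=2: 102 Hz, 114 Hz.
k=3: 156 Hz, 168 Hz.
k=4: 210 Hz, 222 Hz.
Within [60 Hz, 156 Hz]: 60 Hz, 102 Hz, 114 Hz, 156 Hz.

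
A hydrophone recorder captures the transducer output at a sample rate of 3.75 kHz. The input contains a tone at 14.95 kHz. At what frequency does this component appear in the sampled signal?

14.95 kHz mod fs = 3.7 kHz.
3.7 kHz > fs/2 = 1.875 kHz, folds to fs − 3.7 kHz = 0.05 kHz.

0.05 kHz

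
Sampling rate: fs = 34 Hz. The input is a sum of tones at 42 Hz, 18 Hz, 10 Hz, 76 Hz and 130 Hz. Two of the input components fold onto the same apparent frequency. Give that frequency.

fs/2 = 17 Hz.
42 Hz mod fs = 8 Hz.
8 Hz ≤ fs/2 = 17 Hz, appears at 8 Hz.
18 Hz > fs/2 = 17 Hz, folds to fs − 18 Hz = 16 Hz.
10 Hz ≤ fs/2 = 17 Hz, passes unchanged.
76 Hz mod fs = 8 Hz.
8 Hz ≤ fs/2 = 17 Hz, appears at 8 Hz.
130 Hz mod fs = 28 Hz.
28 Hz > fs/2 = 17 Hz, folds to fs − 28 Hz = 6 Hz.
42 Hz and 76 Hz both map to 8 Hz.

8 Hz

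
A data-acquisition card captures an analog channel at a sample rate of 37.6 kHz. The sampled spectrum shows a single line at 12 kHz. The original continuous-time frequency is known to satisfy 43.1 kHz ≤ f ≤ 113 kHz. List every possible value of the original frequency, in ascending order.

49.6 kHz, 63.2 kHz, 87.2 kHz, 100.8 kHz

Frequencies that alias to 12 kHz are k·fs ± 12 kHz for integer k ≥ 0.
k=0: 12 kHz.
k=1: 25.6 kHz, 49.6 kHz.
k=2: 63.2 kHz, 87.2 kHz.
k=3: 100.8 kHz, 124.8 kHz.
k=4: 138.4 kHz, 162.4 kHz.
Within [43.1 kHz, 113 kHz]: 49.6 kHz, 63.2 kHz, 87.2 kHz, 100.8 kHz.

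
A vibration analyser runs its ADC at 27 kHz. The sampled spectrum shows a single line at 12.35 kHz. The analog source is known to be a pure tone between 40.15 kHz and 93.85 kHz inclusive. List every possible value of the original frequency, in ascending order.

Frequencies that alias to 12.35 kHz are k·fs ± 12.35 kHz for integer k ≥ 0.
k=0: 12.35 kHz.
k=1: 14.65 kHz, 39.35 kHz.
k=2: 41.65 kHz, 66.35 kHz.
k=3: 68.65 kHz, 93.35 kHz.
k=4: 95.65 kHz, 120.35 kHz.
Within [40.15 kHz, 93.85 kHz]: 41.65 kHz, 66.35 kHz, 68.65 kHz, 93.35 kHz.

41.65 kHz, 66.35 kHz, 68.65 kHz, 93.35 kHz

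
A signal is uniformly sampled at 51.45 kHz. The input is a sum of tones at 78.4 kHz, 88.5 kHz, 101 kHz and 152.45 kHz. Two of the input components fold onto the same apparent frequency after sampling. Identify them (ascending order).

fs/2 = 25.725 kHz.
78.4 kHz mod fs = 26.95 kHz.
26.95 kHz > fs/2 = 25.725 kHz, folds to fs − 26.95 kHz = 24.5 kHz.
88.5 kHz mod fs = 37.05 kHz.
37.05 kHz > fs/2 = 25.725 kHz, folds to fs − 37.05 kHz = 14.4 kHz.
101 kHz mod fs = 49.55 kHz.
49.55 kHz > fs/2 = 25.725 kHz, folds to fs − 49.55 kHz = 1.9 kHz.
152.45 kHz mod fs = 49.55 kHz.
49.55 kHz > fs/2 = 25.725 kHz, folds to fs − 49.55 kHz = 1.9 kHz.
101 kHz and 152.45 kHz both map to 1.9 kHz.

101 kHz, 152.45 kHz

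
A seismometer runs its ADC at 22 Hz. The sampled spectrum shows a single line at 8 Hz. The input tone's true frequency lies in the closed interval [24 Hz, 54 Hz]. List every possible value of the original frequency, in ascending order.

Frequencies that alias to 8 Hz are k·fs ± 8 Hz for integer k ≥ 0.
k=0: 8 Hz.
k=1: 14 Hz, 30 Hz.
k=2: 36 Hz, 52 Hz.
k=3: 58 Hz, 74 Hz.
Within [24 Hz, 54 Hz]: 30 Hz, 36 Hz, 52 Hz.

30 Hz, 36 Hz, 52 Hz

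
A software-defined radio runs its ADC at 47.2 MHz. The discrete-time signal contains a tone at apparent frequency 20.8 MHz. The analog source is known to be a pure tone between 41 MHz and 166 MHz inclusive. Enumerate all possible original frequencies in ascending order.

Frequencies that alias to 20.8 MHz are k·fs ± 20.8 MHz for integer k ≥ 0.
k=0: 20.8 MHz.
k=1: 26.4 MHz, 68 MHz.
k=2: 73.6 MHz, 115.2 MHz.
k=3: 120.8 MHz, 162.4 MHz.
k=4: 168 MHz, 209.6 MHz.
Within [41 MHz, 166 MHz]: 68 MHz, 73.6 MHz, 115.2 MHz, 120.8 MHz, 162.4 MHz.

68 MHz, 73.6 MHz, 115.2 MHz, 120.8 MHz, 162.4 MHz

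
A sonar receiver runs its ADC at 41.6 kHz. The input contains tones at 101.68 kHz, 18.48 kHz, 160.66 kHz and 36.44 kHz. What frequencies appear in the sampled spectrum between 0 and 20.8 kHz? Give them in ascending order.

5.16 kHz, 5.74 kHz, 18.48 kHz

fs/2 = 20.8 kHz.
101.68 kHz mod fs = 18.48 kHz.
18.48 kHz ≤ fs/2 = 20.8 kHz, appears at 18.48 kHz.
18.48 kHz ≤ fs/2 = 20.8 kHz, passes unchanged.
160.66 kHz mod fs = 35.86 kHz.
35.86 kHz > fs/2 = 20.8 kHz, folds to fs − 35.86 kHz = 5.74 kHz.
36.44 kHz > fs/2 = 20.8 kHz, folds to fs − 36.44 kHz = 5.16 kHz.
Distinct values: {5.16 kHz, 5.74 kHz, 18.48 kHz}.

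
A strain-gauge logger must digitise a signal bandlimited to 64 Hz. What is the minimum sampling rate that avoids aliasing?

Nyquist rate = 2 × 64 Hz = 128 Hz.

128 Hz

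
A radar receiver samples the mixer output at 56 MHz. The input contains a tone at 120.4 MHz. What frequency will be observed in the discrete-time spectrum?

8.4 MHz

120.4 MHz mod fs = 8.4 MHz.
8.4 MHz ≤ fs/2 = 28 MHz, appears at 8.4 MHz.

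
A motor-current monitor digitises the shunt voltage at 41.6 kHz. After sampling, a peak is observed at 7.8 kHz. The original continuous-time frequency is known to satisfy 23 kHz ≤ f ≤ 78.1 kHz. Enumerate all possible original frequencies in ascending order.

33.8 kHz, 49.4 kHz, 75.4 kHz

Frequencies that alias to 7.8 kHz are k·fs ± 7.8 kHz for integer k ≥ 0.
k=0: 7.8 kHz.
k=1: 33.8 kHz, 49.4 kHz.
k=2: 75.4 kHz, 91 kHz.
k=3: 117 kHz, 132.6 kHz.
Within [23 kHz, 78.1 kHz]: 33.8 kHz, 49.4 kHz, 75.4 kHz.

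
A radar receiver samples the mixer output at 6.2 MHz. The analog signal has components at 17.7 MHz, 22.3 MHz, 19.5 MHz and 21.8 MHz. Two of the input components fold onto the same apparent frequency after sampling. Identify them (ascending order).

fs/2 = 3.1 MHz.
17.7 MHz mod fs = 5.3 MHz.
5.3 MHz > fs/2 = 3.1 MHz, folds to fs − 5.3 MHz = 0.9 MHz.
22.3 MHz mod fs = 3.7 MHz.
3.7 MHz > fs/2 = 3.1 MHz, folds to fs − 3.7 MHz = 2.5 MHz.
19.5 MHz mod fs = 0.9 MHz.
0.9 MHz ≤ fs/2 = 3.1 MHz, appears at 0.9 MHz.
21.8 MHz mod fs = 3.2 MHz.
3.2 MHz > fs/2 = 3.1 MHz, folds to fs − 3.2 MHz = 3 MHz.
17.7 MHz and 19.5 MHz both map to 0.9 MHz.

17.7 MHz, 19.5 MHz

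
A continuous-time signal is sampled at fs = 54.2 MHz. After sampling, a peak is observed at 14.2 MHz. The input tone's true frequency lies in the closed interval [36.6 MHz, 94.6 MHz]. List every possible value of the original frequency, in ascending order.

40 MHz, 68.4 MHz, 94.2 MHz

Frequencies that alias to 14.2 MHz are k·fs ± 14.2 MHz for integer k ≥ 0.
k=0: 14.2 MHz.
k=1: 40 MHz, 68.4 MHz.
k=2: 94.2 MHz, 122.6 MHz.
k=3: 148.4 MHz, 176.8 MHz.
Within [36.6 MHz, 94.6 MHz]: 40 MHz, 68.4 MHz, 94.2 MHz.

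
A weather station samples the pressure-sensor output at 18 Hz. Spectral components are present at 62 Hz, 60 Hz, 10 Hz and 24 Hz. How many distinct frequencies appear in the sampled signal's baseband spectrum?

2

fs/2 = 9 Hz.
62 Hz mod fs = 8 Hz.
8 Hz ≤ fs/2 = 9 Hz, appears at 8 Hz.
60 Hz mod fs = 6 Hz.
6 Hz ≤ fs/2 = 9 Hz, appears at 6 Hz.
10 Hz > fs/2 = 9 Hz, folds to fs − 10 Hz = 8 Hz.
24 Hz mod fs = 6 Hz.
6 Hz ≤ fs/2 = 9 Hz, appears at 6 Hz.
Distinct values: {6 Hz, 8 Hz} → 2.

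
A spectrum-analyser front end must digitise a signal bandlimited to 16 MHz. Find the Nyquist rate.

Nyquist rate = 2 × 16 MHz = 32 MHz.

32 MHz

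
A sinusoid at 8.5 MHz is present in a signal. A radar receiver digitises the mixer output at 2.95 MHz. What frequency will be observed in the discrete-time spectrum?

0.35 MHz

8.5 MHz mod fs = 2.6 MHz.
2.6 MHz > fs/2 = 1.475 MHz, folds to fs − 2.6 MHz = 0.35 MHz.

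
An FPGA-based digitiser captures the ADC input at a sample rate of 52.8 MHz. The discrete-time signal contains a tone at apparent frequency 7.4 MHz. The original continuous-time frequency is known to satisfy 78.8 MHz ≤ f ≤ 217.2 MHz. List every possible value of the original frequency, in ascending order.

98.2 MHz, 113 MHz, 151 MHz, 165.8 MHz, 203.8 MHz

Frequencies that alias to 7.4 MHz are k·fs ± 7.4 MHz for integer k ≥ 0.
k=0: 7.4 MHz.
k=1: 45.4 MHz, 60.2 MHz.
k=2: 98.2 MHz, 113 MHz.
k=3: 151 MHz, 165.8 MHz.
k=4: 203.8 MHz, 218.6 MHz.
k=5: 256.6 MHz, 271.4 MHz.
Within [78.8 MHz, 217.2 MHz]: 98.2 MHz, 113 MHz, 151 MHz, 165.8 MHz, 203.8 MHz.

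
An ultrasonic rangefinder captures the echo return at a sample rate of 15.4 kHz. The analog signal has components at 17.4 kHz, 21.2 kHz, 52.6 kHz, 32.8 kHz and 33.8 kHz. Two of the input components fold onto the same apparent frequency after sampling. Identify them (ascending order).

fs/2 = 7.7 kHz.
17.4 kHz mod fs = 2 kHz.
2 kHz ≤ fs/2 = 7.7 kHz, appears at 2 kHz.
21.2 kHz mod fs = 5.8 kHz.
5.8 kHz ≤ fs/2 = 7.7 kHz, appears at 5.8 kHz.
52.6 kHz mod fs = 6.4 kHz.
6.4 kHz ≤ fs/2 = 7.7 kHz, appears at 6.4 kHz.
32.8 kHz mod fs = 2 kHz.
2 kHz ≤ fs/2 = 7.7 kHz, appears at 2 kHz.
33.8 kHz mod fs = 3 kHz.
3 kHz ≤ fs/2 = 7.7 kHz, appears at 3 kHz.
17.4 kHz and 32.8 kHz both map to 2 kHz.

17.4 kHz, 32.8 kHz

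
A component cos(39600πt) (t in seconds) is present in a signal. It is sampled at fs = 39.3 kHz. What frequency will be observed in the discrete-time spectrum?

ω = 39600π rad/s → f = ω/(2π) = 19800 Hz = 19.8 kHz.
19.8 kHz > fs/2 = 19.65 kHz, folds to fs − 19.8 kHz = 19.5 kHz.

19.5 kHz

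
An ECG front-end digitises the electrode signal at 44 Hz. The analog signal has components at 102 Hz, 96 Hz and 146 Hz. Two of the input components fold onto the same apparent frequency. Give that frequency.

fs/2 = 22 Hz.
102 Hz mod fs = 14 Hz.
14 Hz ≤ fs/2 = 22 Hz, appears at 14 Hz.
96 Hz mod fs = 8 Hz.
8 Hz ≤ fs/2 = 22 Hz, appears at 8 Hz.
146 Hz mod fs = 14 Hz.
14 Hz ≤ fs/2 = 22 Hz, appears at 14 Hz.
102 Hz and 146 Hz both map to 14 Hz.

14 Hz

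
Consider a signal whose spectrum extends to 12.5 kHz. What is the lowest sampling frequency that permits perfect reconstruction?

Nyquist rate = 2 × 12.5 kHz = 25 kHz.

25 kHz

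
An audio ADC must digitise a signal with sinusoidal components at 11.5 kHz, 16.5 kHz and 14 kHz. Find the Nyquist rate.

Highest-frequency component: 16.5 kHz.
Nyquist rate = 2 × 16.5 kHz = 33 kHz.

33 kHz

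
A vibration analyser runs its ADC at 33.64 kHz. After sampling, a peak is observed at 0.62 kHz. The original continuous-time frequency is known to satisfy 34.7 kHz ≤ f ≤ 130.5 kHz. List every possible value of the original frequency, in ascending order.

Frequencies that alias to 0.62 kHz are k·fs ± 0.62 kHz for integer k ≥ 0.
k=0: 0.62 kHz.
k=1: 33.02 kHz, 34.26 kHz.
k=2: 66.66 kHz, 67.9 kHz.
k=3: 100.3 kHz, 101.54 kHz.
k=4: 133.94 kHz, 135.18 kHz.
Within [34.7 kHz, 130.5 kHz]: 66.66 kHz, 67.9 kHz, 100.3 kHz, 101.54 kHz.

66.66 kHz, 67.9 kHz, 100.3 kHz, 101.54 kHz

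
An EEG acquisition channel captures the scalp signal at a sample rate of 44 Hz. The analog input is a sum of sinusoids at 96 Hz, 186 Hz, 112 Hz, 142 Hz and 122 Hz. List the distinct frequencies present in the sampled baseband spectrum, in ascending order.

fs/2 = 22 Hz.
96 Hz mod fs = 8 Hz.
8 Hz ≤ fs/2 = 22 Hz, appears at 8 Hz.
186 Hz mod fs = 10 Hz.
10 Hz ≤ fs/2 = 22 Hz, appears at 10 Hz.
112 Hz mod fs = 24 Hz.
24 Hz > fs/2 = 22 Hz, folds to fs − 24 Hz = 20 Hz.
142 Hz mod fs = 10 Hz.
10 Hz ≤ fs/2 = 22 Hz, appears at 10 Hz.
122 Hz mod fs = 34 Hz.
34 Hz > fs/2 = 22 Hz, folds to fs − 34 Hz = 10 Hz.
Distinct values: {8 Hz, 10 Hz, 20 Hz}.

8 Hz, 10 Hz, 20 Hz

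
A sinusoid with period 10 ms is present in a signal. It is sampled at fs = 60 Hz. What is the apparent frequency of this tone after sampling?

20 Hz

T = 10 ms → f = 1/T = 100 Hz.
100 Hz mod fs = 40 Hz.
40 Hz > fs/2 = 30 Hz, folds to fs − 40 Hz = 20 Hz.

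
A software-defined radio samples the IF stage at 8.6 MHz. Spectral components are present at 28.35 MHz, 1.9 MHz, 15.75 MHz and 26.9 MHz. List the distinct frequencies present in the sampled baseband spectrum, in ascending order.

1.1 MHz, 1.45 MHz, 1.9 MHz, 2.55 MHz

fs/2 = 4.3 MHz.
28.35 MHz mod fs = 2.55 MHz.
2.55 MHz ≤ fs/2 = 4.3 MHz, appears at 2.55 MHz.
1.9 MHz ≤ fs/2 = 4.3 MHz, passes unchanged.
15.75 MHz mod fs = 7.15 MHz.
7.15 MHz > fs/2 = 4.3 MHz, folds to fs − 7.15 MHz = 1.45 MHz.
26.9 MHz mod fs = 1.1 MHz.
1.1 MHz ≤ fs/2 = 4.3 MHz, appears at 1.1 MHz.
Distinct values: {1.1 MHz, 1.45 MHz, 1.9 MHz, 2.55 MHz}.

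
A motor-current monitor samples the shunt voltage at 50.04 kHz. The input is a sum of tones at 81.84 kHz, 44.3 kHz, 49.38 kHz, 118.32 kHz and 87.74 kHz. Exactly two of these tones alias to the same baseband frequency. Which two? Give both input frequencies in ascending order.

fs/2 = 25.02 kHz.
81.84 kHz mod fs = 31.8 kHz.
31.8 kHz > fs/2 = 25.02 kHz, folds to fs − 31.8 kHz = 18.24 kHz.
44.3 kHz > fs/2 = 25.02 kHz, folds to fs − 44.3 kHz = 5.74 kHz.
49.38 kHz > fs/2 = 25.02 kHz, folds to fs − 49.38 kHz = 0.66 kHz.
118.32 kHz mod fs = 18.24 kHz.
18.24 kHz ≤ fs/2 = 25.02 kHz, appears at 18.24 kHz.
87.74 kHz mod fs = 37.7 kHz.
37.7 kHz > fs/2 = 25.02 kHz, folds to fs − 37.7 kHz = 12.34 kHz.
81.84 kHz and 118.32 kHz both map to 18.24 kHz.

81.84 kHz, 118.32 kHz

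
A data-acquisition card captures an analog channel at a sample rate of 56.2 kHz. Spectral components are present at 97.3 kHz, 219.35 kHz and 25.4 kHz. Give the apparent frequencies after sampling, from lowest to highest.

fs/2 = 28.1 kHz.
97.3 kHz mod fs = 41.1 kHz.
41.1 kHz > fs/2 = 28.1 kHz, folds to fs − 41.1 kHz = 15.1 kHz.
219.35 kHz mod fs = 50.75 kHz.
50.75 kHz > fs/2 = 28.1 kHz, folds to fs − 50.75 kHz = 5.45 kHz.
25.4 kHz ≤ fs/2 = 28.1 kHz, passes unchanged.
Distinct values: {5.45 kHz, 15.1 kHz, 25.4 kHz}.

5.45 kHz, 15.1 kHz, 25.4 kHz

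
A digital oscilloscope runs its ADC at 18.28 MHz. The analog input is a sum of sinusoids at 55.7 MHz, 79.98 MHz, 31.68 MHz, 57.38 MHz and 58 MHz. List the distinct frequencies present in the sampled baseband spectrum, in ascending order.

0.86 MHz, 2.54 MHz, 3.16 MHz, 4.88 MHz, 6.86 MHz

fs/2 = 9.14 MHz.
55.7 MHz mod fs = 0.86 MHz.
0.86 MHz ≤ fs/2 = 9.14 MHz, appears at 0.86 MHz.
79.98 MHz mod fs = 6.86 MHz.
6.86 MHz ≤ fs/2 = 9.14 MHz, appears at 6.86 MHz.
31.68 MHz mod fs = 13.4 MHz.
13.4 MHz > fs/2 = 9.14 MHz, folds to fs − 13.4 MHz = 4.88 MHz.
57.38 MHz mod fs = 2.54 MHz.
2.54 MHz ≤ fs/2 = 9.14 MHz, appears at 2.54 MHz.
58 MHz mod fs = 3.16 MHz.
3.16 MHz ≤ fs/2 = 9.14 MHz, appears at 3.16 MHz.
Distinct values: {0.86 MHz, 2.54 MHz, 3.16 MHz, 4.88 MHz, 6.86 MHz}.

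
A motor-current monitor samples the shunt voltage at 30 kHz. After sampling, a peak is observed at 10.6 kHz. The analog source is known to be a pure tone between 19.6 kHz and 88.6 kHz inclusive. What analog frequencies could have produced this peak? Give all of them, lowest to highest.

Frequencies that alias to 10.6 kHz are k·fs ± 10.6 kHz for integer k ≥ 0.
k=0: 10.6 kHz.
k=1: 19.4 kHz, 40.6 kHz.
k=2: 49.4 kHz, 70.6 kHz.
k=3: 79.4 kHz, 100.6 kHz.
k=4: 109.4 kHz, 130.6 kHz.
Within [19.6 kHz, 88.6 kHz]: 40.6 kHz, 49.4 kHz, 70.6 kHz, 79.4 kHz.

40.6 kHz, 49.4 kHz, 70.6 kHz, 79.4 kHz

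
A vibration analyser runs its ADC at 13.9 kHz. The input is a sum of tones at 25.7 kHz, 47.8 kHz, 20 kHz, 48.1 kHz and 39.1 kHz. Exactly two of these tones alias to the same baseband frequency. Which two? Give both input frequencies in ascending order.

fs/2 = 6.95 kHz.
25.7 kHz mod fs = 11.8 kHz.
11.8 kHz > fs/2 = 6.95 kHz, folds to fs − 11.8 kHz = 2.1 kHz.
47.8 kHz mod fs = 6.1 kHz.
6.1 kHz ≤ fs/2 = 6.95 kHz, appears at 6.1 kHz.
20 kHz mod fs = 6.1 kHz.
6.1 kHz ≤ fs/2 = 6.95 kHz, appears at 6.1 kHz.
48.1 kHz mod fs = 6.4 kHz.
6.4 kHz ≤ fs/2 = 6.95 kHz, appears at 6.4 kHz.
39.1 kHz mod fs = 11.3 kHz.
11.3 kHz > fs/2 = 6.95 kHz, folds to fs − 11.3 kHz = 2.6 kHz.
20 kHz and 47.8 kHz both map to 6.1 kHz.

20 kHz, 47.8 kHz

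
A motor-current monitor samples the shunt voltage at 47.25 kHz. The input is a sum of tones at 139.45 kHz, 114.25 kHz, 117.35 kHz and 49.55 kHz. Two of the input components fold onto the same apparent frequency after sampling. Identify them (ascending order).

49.55 kHz, 139.45 kHz

fs/2 = 23.625 kHz.
139.45 kHz mod fs = 44.95 kHz.
44.95 kHz > fs/2 = 23.625 kHz, folds to fs − 44.95 kHz = 2.3 kHz.
114.25 kHz mod fs = 19.75 kHz.
19.75 kHz ≤ fs/2 = 23.625 kHz, appears at 19.75 kHz.
117.35 kHz mod fs = 22.85 kHz.
22.85 kHz ≤ fs/2 = 23.625 kHz, appears at 22.85 kHz.
49.55 kHz mod fs = 2.3 kHz.
2.3 kHz ≤ fs/2 = 23.625 kHz, appears at 2.3 kHz.
49.55 kHz and 139.45 kHz both map to 2.3 kHz.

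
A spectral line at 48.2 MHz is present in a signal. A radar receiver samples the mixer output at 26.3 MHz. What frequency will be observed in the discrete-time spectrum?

4.4 MHz

48.2 MHz mod fs = 21.9 MHz.
21.9 MHz > fs/2 = 13.15 MHz, folds to fs − 21.9 MHz = 4.4 MHz.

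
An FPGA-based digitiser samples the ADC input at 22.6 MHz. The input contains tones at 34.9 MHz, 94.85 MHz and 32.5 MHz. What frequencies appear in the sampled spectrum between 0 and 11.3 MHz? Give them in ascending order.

fs/2 = 11.3 MHz.
34.9 MHz mod fs = 12.3 MHz.
12.3 MHz > fs/2 = 11.3 MHz, folds to fs − 12.3 MHz = 10.3 MHz.
94.85 MHz mod fs = 4.45 MHz.
4.45 MHz ≤ fs/2 = 11.3 MHz, appears at 4.45 MHz.
32.5 MHz mod fs = 9.9 MHz.
9.9 MHz ≤ fs/2 = 11.3 MHz, appears at 9.9 MHz.
Distinct values: {4.45 MHz, 9.9 MHz, 10.3 MHz}.

4.45 MHz, 9.9 MHz, 10.3 MHz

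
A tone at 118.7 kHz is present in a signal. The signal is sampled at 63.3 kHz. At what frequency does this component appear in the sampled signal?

7.9 kHz

118.7 kHz mod fs = 55.4 kHz.
55.4 kHz > fs/2 = 31.65 kHz, folds to fs − 55.4 kHz = 7.9 kHz.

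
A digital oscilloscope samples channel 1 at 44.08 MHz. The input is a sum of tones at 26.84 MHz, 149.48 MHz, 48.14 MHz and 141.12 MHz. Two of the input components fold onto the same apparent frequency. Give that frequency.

17.24 MHz

fs/2 = 22.04 MHz.
26.84 MHz > fs/2 = 22.04 MHz, folds to fs − 26.84 MHz = 17.24 MHz.
149.48 MHz mod fs = 17.24 MHz.
17.24 MHz ≤ fs/2 = 22.04 MHz, appears at 17.24 MHz.
48.14 MHz mod fs = 4.06 MHz.
4.06 MHz ≤ fs/2 = 22.04 MHz, appears at 4.06 MHz.
141.12 MHz mod fs = 8.88 MHz.
8.88 MHz ≤ fs/2 = 22.04 MHz, appears at 8.88 MHz.
26.84 MHz and 149.48 MHz both map to 17.24 MHz.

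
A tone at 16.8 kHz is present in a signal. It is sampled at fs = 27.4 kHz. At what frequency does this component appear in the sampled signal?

16.8 kHz > fs/2 = 13.7 kHz, folds to fs − 16.8 kHz = 10.6 kHz.

10.6 kHz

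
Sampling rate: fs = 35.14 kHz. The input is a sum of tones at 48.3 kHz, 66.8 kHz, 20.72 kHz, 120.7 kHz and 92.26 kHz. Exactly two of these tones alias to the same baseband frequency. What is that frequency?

13.16 kHz

fs/2 = 17.57 kHz.
48.3 kHz mod fs = 13.16 kHz.
13.16 kHz ≤ fs/2 = 17.57 kHz, appears at 13.16 kHz.
66.8 kHz mod fs = 31.66 kHz.
31.66 kHz > fs/2 = 17.57 kHz, folds to fs − 31.66 kHz = 3.48 kHz.
20.72 kHz > fs/2 = 17.57 kHz, folds to fs − 20.72 kHz = 14.42 kHz.
120.7 kHz mod fs = 15.28 kHz.
15.28 kHz ≤ fs/2 = 17.57 kHz, appears at 15.28 kHz.
92.26 kHz mod fs = 21.98 kHz.
21.98 kHz > fs/2 = 17.57 kHz, folds to fs − 21.98 kHz = 13.16 kHz.
48.3 kHz and 92.26 kHz both map to 13.16 kHz.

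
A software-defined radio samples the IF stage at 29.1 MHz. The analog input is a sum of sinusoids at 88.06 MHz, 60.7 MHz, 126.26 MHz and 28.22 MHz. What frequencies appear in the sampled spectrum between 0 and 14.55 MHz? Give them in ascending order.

fs/2 = 14.55 MHz.
88.06 MHz mod fs = 0.76 MHz.
0.76 MHz ≤ fs/2 = 14.55 MHz, appears at 0.76 MHz.
60.7 MHz mod fs = 2.5 MHz.
2.5 MHz ≤ fs/2 = 14.55 MHz, appears at 2.5 MHz.
126.26 MHz mod fs = 9.86 MHz.
9.86 MHz ≤ fs/2 = 14.55 MHz, appears at 9.86 MHz.
28.22 MHz > fs/2 = 14.55 MHz, folds to fs − 28.22 MHz = 0.88 MHz.
Distinct values: {0.76 MHz, 0.88 MHz, 2.5 MHz, 9.86 MHz}.

0.76 MHz, 0.88 MHz, 2.5 MHz, 9.86 MHz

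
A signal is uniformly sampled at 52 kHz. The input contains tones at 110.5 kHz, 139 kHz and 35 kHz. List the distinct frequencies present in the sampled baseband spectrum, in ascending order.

fs/2 = 26 kHz.
110.5 kHz mod fs = 6.5 kHz.
6.5 kHz ≤ fs/2 = 26 kHz, appears at 6.5 kHz.
139 kHz mod fs = 35 kHz.
35 kHz > fs/2 = 26 kHz, folds to fs − 35 kHz = 17 kHz.
35 kHz > fs/2 = 26 kHz, folds to fs − 35 kHz = 17 kHz.
Distinct values: {6.5 kHz, 17 kHz}.

6.5 kHz, 17 kHz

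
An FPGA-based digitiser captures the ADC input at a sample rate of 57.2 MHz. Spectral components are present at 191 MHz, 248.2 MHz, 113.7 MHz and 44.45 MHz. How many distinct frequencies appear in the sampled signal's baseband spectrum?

fs/2 = 28.6 MHz.
191 MHz mod fs = 19.4 MHz.
19.4 MHz ≤ fs/2 = 28.6 MHz, appears at 19.4 MHz.
248.2 MHz mod fs = 19.4 MHz.
19.4 MHz ≤ fs/2 = 28.6 MHz, appears at 19.4 MHz.
113.7 MHz mod fs = 56.5 MHz.
56.5 MHz > fs/2 = 28.6 MHz, folds to fs − 56.5 MHz = 0.7 MHz.
44.45 MHz > fs/2 = 28.6 MHz, folds to fs − 44.45 MHz = 12.75 MHz.
Distinct values: {0.7 MHz, 12.75 MHz, 19.4 MHz} → 3.

3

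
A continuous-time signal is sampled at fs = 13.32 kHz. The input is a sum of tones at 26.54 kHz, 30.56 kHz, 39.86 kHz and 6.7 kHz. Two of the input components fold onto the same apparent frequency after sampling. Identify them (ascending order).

26.54 kHz, 39.86 kHz

fs/2 = 6.66 kHz.
26.54 kHz mod fs = 13.22 kHz.
13.22 kHz > fs/2 = 6.66 kHz, folds to fs − 13.22 kHz = 0.1 kHz.
30.56 kHz mod fs = 3.92 kHz.
3.92 kHz ≤ fs/2 = 6.66 kHz, appears at 3.92 kHz.
39.86 kHz mod fs = 13.22 kHz.
13.22 kHz > fs/2 = 6.66 kHz, folds to fs − 13.22 kHz = 0.1 kHz.
6.7 kHz > fs/2 = 6.66 kHz, folds to fs − 6.7 kHz = 6.62 kHz.
26.54 kHz and 39.86 kHz both map to 0.1 kHz.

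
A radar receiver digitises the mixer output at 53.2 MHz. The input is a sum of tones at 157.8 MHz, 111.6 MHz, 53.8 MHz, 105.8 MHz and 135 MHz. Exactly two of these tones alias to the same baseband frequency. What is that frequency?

0.6 MHz

fs/2 = 26.6 MHz.
157.8 MHz mod fs = 51.4 MHz.
51.4 MHz > fs/2 = 26.6 MHz, folds to fs − 51.4 MHz = 1.8 MHz.
111.6 MHz mod fs = 5.2 MHz.
5.2 MHz ≤ fs/2 = 26.6 MHz, appears at 5.2 MHz.
53.8 MHz mod fs = 0.6 MHz.
0.6 MHz ≤ fs/2 = 26.6 MHz, appears at 0.6 MHz.
105.8 MHz mod fs = 52.6 MHz.
52.6 MHz > fs/2 = 26.6 MHz, folds to fs − 52.6 MHz = 0.6 MHz.
135 MHz mod fs = 28.6 MHz.
28.6 MHz > fs/2 = 26.6 MHz, folds to fs − 28.6 MHz = 24.6 MHz.
53.8 MHz and 105.8 MHz both map to 0.6 MHz.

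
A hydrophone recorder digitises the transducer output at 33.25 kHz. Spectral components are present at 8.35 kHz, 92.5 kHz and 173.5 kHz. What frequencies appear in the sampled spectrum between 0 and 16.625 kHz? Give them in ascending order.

fs/2 = 16.625 kHz.
8.35 kHz ≤ fs/2 = 16.625 kHz, passes unchanged.
92.5 kHz mod fs = 26 kHz.
26 kHz > fs/2 = 16.625 kHz, folds to fs − 26 kHz = 7.25 kHz.
173.5 kHz mod fs = 7.25 kHz.
7.25 kHz ≤ fs/2 = 16.625 kHz, appears at 7.25 kHz.
Distinct values: {7.25 kHz, 8.35 kHz}.

7.25 kHz, 8.35 kHz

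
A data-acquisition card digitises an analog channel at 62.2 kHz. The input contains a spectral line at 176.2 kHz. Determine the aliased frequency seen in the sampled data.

10.4 kHz

176.2 kHz mod fs = 51.8 kHz.
51.8 kHz > fs/2 = 31.1 kHz, folds to fs − 51.8 kHz = 10.4 kHz.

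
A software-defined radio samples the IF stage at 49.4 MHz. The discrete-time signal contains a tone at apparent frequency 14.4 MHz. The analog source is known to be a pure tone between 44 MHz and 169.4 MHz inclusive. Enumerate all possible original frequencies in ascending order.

Frequencies that alias to 14.4 MHz are k·fs ± 14.4 MHz for integer k ≥ 0.
k=0: 14.4 MHz.
k=1: 35 MHz, 63.8 MHz.
k=2: 84.4 MHz, 113.2 MHz.
k=3: 133.8 MHz, 162.6 MHz.
k=4: 183.2 MHz, 212 MHz.
Within [44 MHz, 169.4 MHz]: 63.8 MHz, 84.4 MHz, 113.2 MHz, 133.8 MHz, 162.6 MHz.

63.8 MHz, 84.4 MHz, 113.2 MHz, 133.8 MHz, 162.6 MHz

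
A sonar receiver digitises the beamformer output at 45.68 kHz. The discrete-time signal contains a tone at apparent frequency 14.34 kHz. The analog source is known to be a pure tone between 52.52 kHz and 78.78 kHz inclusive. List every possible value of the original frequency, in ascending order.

60.02 kHz, 77.02 kHz

Frequencies that alias to 14.34 kHz are k·fs ± 14.34 kHz for integer k ≥ 0.
k=0: 14.34 kHz.
k=1: 31.34 kHz, 60.02 kHz.
k=2: 77.02 kHz, 105.7 kHz.
k=3: 122.7 kHz, 151.38 kHz.
Within [52.52 kHz, 78.78 kHz]: 60.02 kHz, 77.02 kHz.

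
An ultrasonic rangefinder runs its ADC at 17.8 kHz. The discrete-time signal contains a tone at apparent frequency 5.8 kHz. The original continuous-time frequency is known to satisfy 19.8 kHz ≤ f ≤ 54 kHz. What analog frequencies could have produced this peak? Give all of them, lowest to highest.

Frequencies that alias to 5.8 kHz are k·fs ± 5.8 kHz for integer k ≥ 0.
k=0: 5.8 kHz.
k=1: 12 kHz, 23.6 kHz.
k=2: 29.8 kHz, 41.4 kHz.
k=3: 47.6 kHz, 59.2 kHz.
k=4: 65.4 kHz, 77 kHz.
Within [19.8 kHz, 54 kHz]: 23.6 kHz, 29.8 kHz, 41.4 kHz, 47.6 kHz.

23.6 kHz, 29.8 kHz, 41.4 kHz, 47.6 kHz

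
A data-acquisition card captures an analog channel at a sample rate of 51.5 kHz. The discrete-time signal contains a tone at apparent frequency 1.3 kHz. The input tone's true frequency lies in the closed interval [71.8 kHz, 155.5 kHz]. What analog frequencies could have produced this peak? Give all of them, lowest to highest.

101.7 kHz, 104.3 kHz, 153.2 kHz

Frequencies that alias to 1.3 kHz are k·fs ± 1.3 kHz for integer k ≥ 0.
k=0: 1.3 kHz.
k=1: 50.2 kHz, 52.8 kHz.
k=2: 101.7 kHz, 104.3 kHz.
k=3: 153.2 kHz, 155.8 kHz.
k=4: 204.7 kHz, 207.3 kHz.
Within [71.8 kHz, 155.5 kHz]: 101.7 kHz, 104.3 kHz, 153.2 kHz.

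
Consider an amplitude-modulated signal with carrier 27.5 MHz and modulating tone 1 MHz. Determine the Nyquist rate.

57 MHz

AM sidebands sit at fc ± fm = 26.5 MHz and 28.5 MHz.
Highest-frequency component: 28.5 MHz.
Nyquist rate = 2 × 28.5 MHz = 57 MHz.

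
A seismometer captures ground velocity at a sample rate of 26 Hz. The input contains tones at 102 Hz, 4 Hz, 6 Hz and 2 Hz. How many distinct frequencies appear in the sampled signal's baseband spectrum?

3

fs/2 = 13 Hz.
102 Hz mod fs = 24 Hz.
24 Hz > fs/2 = 13 Hz, folds to fs − 24 Hz = 2 Hz.
4 Hz ≤ fs/2 = 13 Hz, passes unchanged.
6 Hz ≤ fs/2 = 13 Hz, passes unchanged.
2 Hz ≤ fs/2 = 13 Hz, passes unchanged.
Distinct values: {2 Hz, 4 Hz, 6 Hz} → 3.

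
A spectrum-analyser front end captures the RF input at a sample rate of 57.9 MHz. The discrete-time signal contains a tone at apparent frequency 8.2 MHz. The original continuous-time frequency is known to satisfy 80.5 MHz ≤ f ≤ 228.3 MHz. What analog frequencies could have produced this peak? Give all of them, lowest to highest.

Frequencies that alias to 8.2 MHz are k·fs ± 8.2 MHz for integer k ≥ 0.
k=0: 8.2 MHz.
k=1: 49.7 MHz, 66.1 MHz.
k=2: 107.6 MHz, 124 MHz.
k=3: 165.5 MHz, 181.9 MHz.
k=4: 223.4 MHz, 239.8 MHz.
k=5: 281.3 MHz, 297.7 MHz.
Within [80.5 MHz, 228.3 MHz]: 107.6 MHz, 124 MHz, 165.5 MHz, 181.9 MHz, 223.4 MHz.

107.6 MHz, 124 MHz, 165.5 MHz, 181.9 MHz, 223.4 MHz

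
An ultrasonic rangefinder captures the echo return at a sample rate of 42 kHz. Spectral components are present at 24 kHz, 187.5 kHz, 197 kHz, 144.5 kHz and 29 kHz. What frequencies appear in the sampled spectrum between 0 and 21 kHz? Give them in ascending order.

13 kHz, 18 kHz, 18.5 kHz, 19.5 kHz

fs/2 = 21 kHz.
24 kHz > fs/2 = 21 kHz, folds to fs − 24 kHz = 18 kHz.
187.5 kHz mod fs = 19.5 kHz.
19.5 kHz ≤ fs/2 = 21 kHz, appears at 19.5 kHz.
197 kHz mod fs = 29 kHz.
29 kHz > fs/2 = 21 kHz, folds to fs − 29 kHz = 13 kHz.
144.5 kHz mod fs = 18.5 kHz.
18.5 kHz ≤ fs/2 = 21 kHz, appears at 18.5 kHz.
29 kHz > fs/2 = 21 kHz, folds to fs − 29 kHz = 13 kHz.
Distinct values: {13 kHz, 18 kHz, 18.5 kHz, 19.5 kHz}.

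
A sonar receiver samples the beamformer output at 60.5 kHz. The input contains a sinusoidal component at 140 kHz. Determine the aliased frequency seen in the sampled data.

19 kHz

140 kHz mod fs = 19 kHz.
19 kHz ≤ fs/2 = 30.25 kHz, appears at 19 kHz.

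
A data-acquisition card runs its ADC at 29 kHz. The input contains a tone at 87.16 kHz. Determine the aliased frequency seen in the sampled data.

87.16 kHz mod fs = 0.16 kHz.
0.16 kHz ≤ fs/2 = 14.5 kHz, appears at 0.16 kHz.

0.16 kHz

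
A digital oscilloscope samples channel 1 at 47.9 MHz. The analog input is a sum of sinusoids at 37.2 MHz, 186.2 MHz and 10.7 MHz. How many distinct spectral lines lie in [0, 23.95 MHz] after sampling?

2

fs/2 = 23.95 MHz.
37.2 MHz > fs/2 = 23.95 MHz, folds to fs − 37.2 MHz = 10.7 MHz.
186.2 MHz mod fs = 42.5 MHz.
42.5 MHz > fs/2 = 23.95 MHz, folds to fs − 42.5 MHz = 5.4 MHz.
10.7 MHz ≤ fs/2 = 23.95 MHz, passes unchanged.
Distinct values: {5.4 MHz, 10.7 MHz} → 2.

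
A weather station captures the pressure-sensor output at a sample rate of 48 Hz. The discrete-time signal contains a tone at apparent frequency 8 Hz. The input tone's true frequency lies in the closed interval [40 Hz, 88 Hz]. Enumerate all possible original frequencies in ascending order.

Frequencies that alias to 8 Hz are k·fs ± 8 Hz for integer k ≥ 0.
k=0: 8 Hz.
k=1: 40 Hz, 56 Hz.
k=2: 88 Hz, 104 Hz.
k=3: 136 Hz, 152 Hz.
Within [40 Hz, 88 Hz]: 40 Hz, 56 Hz, 88 Hz.

40 Hz, 56 Hz, 88 Hz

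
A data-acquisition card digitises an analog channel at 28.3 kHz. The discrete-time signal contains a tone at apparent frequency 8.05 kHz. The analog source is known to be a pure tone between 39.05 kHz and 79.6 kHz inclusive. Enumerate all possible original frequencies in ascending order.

48.55 kHz, 64.65 kHz, 76.85 kHz

Frequencies that alias to 8.05 kHz are k·fs ± 8.05 kHz for integer k ≥ 0.
k=0: 8.05 kHz.
k=1: 20.25 kHz, 36.35 kHz.
k=2: 48.55 kHz, 64.65 kHz.
k=3: 76.85 kHz, 92.95 kHz.
k=4: 105.15 kHz, 121.25 kHz.
Within [39.05 kHz, 79.6 kHz]: 48.55 kHz, 64.65 kHz, 76.85 kHz.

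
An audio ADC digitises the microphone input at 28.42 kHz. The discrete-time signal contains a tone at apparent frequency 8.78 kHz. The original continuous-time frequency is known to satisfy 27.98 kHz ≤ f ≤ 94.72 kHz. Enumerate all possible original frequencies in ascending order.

37.2 kHz, 48.06 kHz, 65.62 kHz, 76.48 kHz, 94.04 kHz

Frequencies that alias to 8.78 kHz are k·fs ± 8.78 kHz for integer k ≥ 0.
k=0: 8.78 kHz.
k=1: 19.64 kHz, 37.2 kHz.
k=2: 48.06 kHz, 65.62 kHz.
k=3: 76.48 kHz, 94.04 kHz.
k=4: 104.9 kHz, 122.46 kHz.
Within [27.98 kHz, 94.72 kHz]: 37.2 kHz, 48.06 kHz, 65.62 kHz, 76.48 kHz, 94.04 kHz.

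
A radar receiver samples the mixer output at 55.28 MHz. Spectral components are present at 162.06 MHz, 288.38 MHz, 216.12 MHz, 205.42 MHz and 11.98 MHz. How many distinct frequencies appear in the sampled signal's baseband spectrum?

fs/2 = 27.64 MHz.
162.06 MHz mod fs = 51.5 MHz.
51.5 MHz > fs/2 = 27.64 MHz, folds to fs − 51.5 MHz = 3.78 MHz.
288.38 MHz mod fs = 11.98 MHz.
11.98 MHz ≤ fs/2 = 27.64 MHz, appears at 11.98 MHz.
216.12 MHz mod fs = 50.28 MHz.
50.28 MHz > fs/2 = 27.64 MHz, folds to fs − 50.28 MHz = 5 MHz.
205.42 MHz mod fs = 39.58 MHz.
39.58 MHz > fs/2 = 27.64 MHz, folds to fs − 39.58 MHz = 15.7 MHz.
11.98 MHz ≤ fs/2 = 27.64 MHz, passes unchanged.
Distinct values: {3.78 MHz, 5 MHz, 11.98 MHz, 15.7 MHz} → 4.

4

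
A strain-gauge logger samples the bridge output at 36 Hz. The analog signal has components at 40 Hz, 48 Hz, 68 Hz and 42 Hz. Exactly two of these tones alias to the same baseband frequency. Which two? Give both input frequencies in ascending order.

40 Hz, 68 Hz

fs/2 = 18 Hz.
40 Hz mod fs = 4 Hz.
4 Hz ≤ fs/2 = 18 Hz, appears at 4 Hz.
48 Hz mod fs = 12 Hz.
12 Hz ≤ fs/2 = 18 Hz, appears at 12 Hz.
68 Hz mod fs = 32 Hz.
32 Hz > fs/2 = 18 Hz, folds to fs − 32 Hz = 4 Hz.
42 Hz mod fs = 6 Hz.
6 Hz ≤ fs/2 = 18 Hz, appears at 6 Hz.
40 Hz and 68 Hz both map to 4 Hz.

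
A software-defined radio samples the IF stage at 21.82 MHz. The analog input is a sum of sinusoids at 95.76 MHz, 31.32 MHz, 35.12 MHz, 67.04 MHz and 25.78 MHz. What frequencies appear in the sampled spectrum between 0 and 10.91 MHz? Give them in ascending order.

1.58 MHz, 3.96 MHz, 8.48 MHz, 8.52 MHz, 9.5 MHz

fs/2 = 10.91 MHz.
95.76 MHz mod fs = 8.48 MHz.
8.48 MHz ≤ fs/2 = 10.91 MHz, appears at 8.48 MHz.
31.32 MHz mod fs = 9.5 MHz.
9.5 MHz ≤ fs/2 = 10.91 MHz, appears at 9.5 MHz.
35.12 MHz mod fs = 13.3 MHz.
13.3 MHz > fs/2 = 10.91 MHz, folds to fs − 13.3 MHz = 8.52 MHz.
67.04 MHz mod fs = 1.58 MHz.
1.58 MHz ≤ fs/2 = 10.91 MHz, appears at 1.58 MHz.
25.78 MHz mod fs = 3.96 MHz.
3.96 MHz ≤ fs/2 = 10.91 MHz, appears at 3.96 MHz.
Distinct values: {1.58 MHz, 3.96 MHz, 8.48 MHz, 8.52 MHz, 9.5 MHz}.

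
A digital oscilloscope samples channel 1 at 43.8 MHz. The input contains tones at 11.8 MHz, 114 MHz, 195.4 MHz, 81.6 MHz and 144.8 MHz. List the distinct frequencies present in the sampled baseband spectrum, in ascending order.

fs/2 = 21.9 MHz.
11.8 MHz ≤ fs/2 = 21.9 MHz, passes unchanged.
114 MHz mod fs = 26.4 MHz.
26.4 MHz > fs/2 = 21.9 MHz, folds to fs − 26.4 MHz = 17.4 MHz.
195.4 MHz mod fs = 20.2 MHz.
20.2 MHz ≤ fs/2 = 21.9 MHz, appears at 20.2 MHz.
81.6 MHz mod fs = 37.8 MHz.
37.8 MHz > fs/2 = 21.9 MHz, folds to fs − 37.8 MHz = 6 MHz.
144.8 MHz mod fs = 13.4 MHz.
13.4 MHz ≤ fs/2 = 21.9 MHz, appears at 13.4 MHz.
Distinct values: {6 MHz, 11.8 MHz, 13.4 MHz, 17.4 MHz, 20.2 MHz}.

6 MHz, 11.8 MHz, 13.4 MHz, 17.4 MHz, 20.2 MHz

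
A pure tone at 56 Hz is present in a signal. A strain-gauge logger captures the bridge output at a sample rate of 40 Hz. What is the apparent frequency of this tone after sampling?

56 Hz mod fs = 16 Hz.
16 Hz ≤ fs/2 = 20 Hz, appears at 16 Hz.

16 Hz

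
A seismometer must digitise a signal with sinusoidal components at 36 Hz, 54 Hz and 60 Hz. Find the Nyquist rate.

Highest-frequency component: 60 Hz.
Nyquist rate = 2 × 60 Hz = 120 Hz.

120 Hz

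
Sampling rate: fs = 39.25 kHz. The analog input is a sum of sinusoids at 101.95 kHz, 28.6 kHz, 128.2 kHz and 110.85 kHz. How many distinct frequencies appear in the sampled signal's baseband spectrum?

fs/2 = 19.625 kHz.
101.95 kHz mod fs = 23.45 kHz.
23.45 kHz > fs/2 = 19.625 kHz, folds to fs − 23.45 kHz = 15.8 kHz.
28.6 kHz > fs/2 = 19.625 kHz, folds to fs − 28.6 kHz = 10.65 kHz.
128.2 kHz mod fs = 10.45 kHz.
10.45 kHz ≤ fs/2 = 19.625 kHz, appears at 10.45 kHz.
110.85 kHz mod fs = 32.35 kHz.
32.35 kHz > fs/2 = 19.625 kHz, folds to fs − 32.35 kHz = 6.9 kHz.
Distinct values: {6.9 kHz, 10.45 kHz, 10.65 kHz, 15.8 kHz} → 4.

4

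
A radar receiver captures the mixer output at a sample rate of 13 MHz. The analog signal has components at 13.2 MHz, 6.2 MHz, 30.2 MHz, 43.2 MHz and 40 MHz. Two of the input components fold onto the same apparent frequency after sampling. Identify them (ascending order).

30.2 MHz, 43.2 MHz

fs/2 = 6.5 MHz.
13.2 MHz mod fs = 0.2 MHz.
0.2 MHz ≤ fs/2 = 6.5 MHz, appears at 0.2 MHz.
6.2 MHz ≤ fs/2 = 6.5 MHz, passes unchanged.
30.2 MHz mod fs = 4.2 MHz.
4.2 MHz ≤ fs/2 = 6.5 MHz, appears at 4.2 MHz.
43.2 MHz mod fs = 4.2 MHz.
4.2 MHz ≤ fs/2 = 6.5 MHz, appears at 4.2 MHz.
40 MHz mod fs = 1 MHz.
1 MHz ≤ fs/2 = 6.5 MHz, appears at 1 MHz.
30.2 MHz and 43.2 MHz both map to 4.2 MHz.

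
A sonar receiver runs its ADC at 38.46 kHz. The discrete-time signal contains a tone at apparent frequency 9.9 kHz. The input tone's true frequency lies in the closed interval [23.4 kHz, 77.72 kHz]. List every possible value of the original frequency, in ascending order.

Frequencies that alias to 9.9 kHz are k·fs ± 9.9 kHz for integer k ≥ 0.
k=0: 9.9 kHz.
k=1: 28.56 kHz, 48.36 kHz.
k=2: 67.02 kHz, 86.82 kHz.
k=3: 105.48 kHz, 125.28 kHz.
Within [23.4 kHz, 77.72 kHz]: 28.56 kHz, 48.36 kHz, 67.02 kHz.

28.56 kHz, 48.36 kHz, 67.02 kHz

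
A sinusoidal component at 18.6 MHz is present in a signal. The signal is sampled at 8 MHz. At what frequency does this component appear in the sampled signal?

18.6 MHz mod fs = 2.6 MHz.
2.6 MHz ≤ fs/2 = 4 MHz, appears at 2.6 MHz.

2.6 MHz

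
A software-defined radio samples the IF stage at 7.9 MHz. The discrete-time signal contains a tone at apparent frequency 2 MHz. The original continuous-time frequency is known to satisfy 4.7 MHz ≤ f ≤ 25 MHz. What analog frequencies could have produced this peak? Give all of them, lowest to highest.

Frequencies that alias to 2 MHz are k·fs ± 2 MHz for integer k ≥ 0.
k=0: 2 MHz.
k=1: 5.9 MHz, 9.9 MHz.
k=2: 13.8 MHz, 17.8 MHz.
k=3: 21.7 MHz, 25.7 MHz.
k=4: 29.6 MHz, 33.6 MHz.
Within [4.7 MHz, 25 MHz]: 5.9 MHz, 9.9 MHz, 13.8 MHz, 17.8 MHz, 21.7 MHz.

5.9 MHz, 9.9 MHz, 13.8 MHz, 17.8 MHz, 21.7 MHz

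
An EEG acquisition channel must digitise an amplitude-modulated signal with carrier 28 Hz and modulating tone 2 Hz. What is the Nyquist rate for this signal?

AM sidebands sit at fc ± fm = 26 Hz and 30 Hz.
Highest-frequency component: 30 Hz.
Nyquist rate = 2 × 30 Hz = 60 Hz.

60 Hz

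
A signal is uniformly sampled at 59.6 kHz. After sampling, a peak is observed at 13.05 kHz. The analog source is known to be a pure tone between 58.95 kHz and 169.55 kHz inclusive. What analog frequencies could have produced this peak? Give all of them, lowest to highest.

72.65 kHz, 106.15 kHz, 132.25 kHz, 165.75 kHz

Frequencies that alias to 13.05 kHz are k·fs ± 13.05 kHz for integer k ≥ 0.
k=0: 13.05 kHz.
k=1: 46.55 kHz, 72.65 kHz.
k=2: 106.15 kHz, 132.25 kHz.
k=3: 165.75 kHz, 191.85 kHz.
k=4: 225.35 kHz, 251.45 kHz.
Within [58.95 kHz, 169.55 kHz]: 72.65 kHz, 106.15 kHz, 132.25 kHz, 165.75 kHz.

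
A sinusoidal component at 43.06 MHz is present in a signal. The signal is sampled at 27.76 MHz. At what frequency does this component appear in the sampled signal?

12.46 MHz

43.06 MHz mod fs = 15.3 MHz.
15.3 MHz > fs/2 = 13.88 MHz, folds to fs − 15.3 MHz = 12.46 MHz.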